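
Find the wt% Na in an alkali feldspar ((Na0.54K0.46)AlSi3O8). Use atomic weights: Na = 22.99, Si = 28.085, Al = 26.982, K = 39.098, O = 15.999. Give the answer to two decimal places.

Molar mass of (Na0.54K0.46)AlSi3O8: 0.54·22.99 + 0.46·39.098 + 1·26.982 + 3·28.085 + 8·15.999 = 269.629 g/mol.
Mass of Na per formula unit: 0.54 × 22.99 = 12.415 g.
Weight fraction Na = 12.415 / 269.629 = 0.0460.

4.60 wt%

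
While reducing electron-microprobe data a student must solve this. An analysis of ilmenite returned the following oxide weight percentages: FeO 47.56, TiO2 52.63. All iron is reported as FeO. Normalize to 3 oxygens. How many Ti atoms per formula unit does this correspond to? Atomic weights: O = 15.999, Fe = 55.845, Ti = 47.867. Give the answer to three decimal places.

FeO: 47.56/71.844 = 0.66199 mol → 0.66199 mol Fe, 0.66199 mol O.
TiO2: 52.63/79.865 = 0.65899 mol → 0.65899 mol Ti, 1.31798 mol O.
Total oxygen = 1.97997 mol. Normalization factor = 3/1.97997 = 1.51517.
Ti per 3 O = 0.65899 × 1.51517 = 0.998.

0.998 Ti apfu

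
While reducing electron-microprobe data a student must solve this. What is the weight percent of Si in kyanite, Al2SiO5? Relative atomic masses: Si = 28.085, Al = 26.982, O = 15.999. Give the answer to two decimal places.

17.33 mass %

M(Al2SiO5) = 162.044 g/mol.
Si contributes 1 × 28.085 = 28.085 g per mole.
28.085/162.044 = 0.1733 → 17.33%.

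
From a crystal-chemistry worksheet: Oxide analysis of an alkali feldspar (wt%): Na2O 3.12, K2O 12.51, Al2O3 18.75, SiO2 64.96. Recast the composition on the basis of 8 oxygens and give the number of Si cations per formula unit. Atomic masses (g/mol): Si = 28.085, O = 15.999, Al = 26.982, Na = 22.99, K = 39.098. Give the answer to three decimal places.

2.985 Si apfu

Na2O: 3.12/61.979 = 0.05034 mol → 0.10068 mol Na, 0.05034 mol O.
K2O: 12.51/94.195 = 0.13281 mol → 0.26562 mol K, 0.13281 mol O.
Al2O3: 18.75/101.961 = 0.18389 mol → 0.36778 mol Al, 0.55167 mol O.
SiO2: 64.96/60.083 = 1.08117 mol → 1.08117 mol Si, 2.16234 mol O.
Total oxygen = 2.89716 mol. Normalization factor = 8/2.89716 = 2.76132.
Si per 8 O = 1.08117 × 2.76132 = 2.985.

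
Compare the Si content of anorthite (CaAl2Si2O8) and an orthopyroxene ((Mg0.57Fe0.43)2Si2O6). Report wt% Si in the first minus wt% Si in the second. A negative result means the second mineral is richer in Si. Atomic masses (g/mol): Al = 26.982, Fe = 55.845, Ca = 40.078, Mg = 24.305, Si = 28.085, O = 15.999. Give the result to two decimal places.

-4.46 percentage points

Si in CaAl2Si2O8: molar mass 278.204 g/mol; 2×28.085 = 56.170 g → 20.19 wt%.
Si in (Mg0.57Fe0.43)2Si2O6: molar mass 227.898 g/mol; 2×28.085 = 56.170 g → 24.65 wt%.
Difference = 20.19 − 24.65 = -4.46 percentage points.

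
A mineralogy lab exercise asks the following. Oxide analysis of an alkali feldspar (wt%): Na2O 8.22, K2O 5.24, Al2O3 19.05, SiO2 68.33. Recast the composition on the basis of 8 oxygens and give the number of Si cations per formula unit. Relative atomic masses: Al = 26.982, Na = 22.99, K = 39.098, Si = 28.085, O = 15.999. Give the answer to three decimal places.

3.009 Si apfu

8.22 wt% Na2O ÷ 61.979 g/mol = 0.13263 mol, giving 0.26526 Na and 0.13263 O.
5.24 wt% K2O ÷ 94.195 g/mol = 0.05563 mol, giving 0.11126 K and 0.05563 O.
19.05 wt% Al2O3 ÷ 101.961 g/mol = 0.18684 mol, giving 0.37368 Al and 0.56052 O.
68.33 wt% SiO2 ÷ 60.083 g/mol = 1.13726 mol, giving 1.13726 Si and 2.27452 O.
Oxygen sums to 3.02330; scaling by 8/3.02330 = 2.64612 puts the formula on 8 O.
Si: 1.13726 × 2.64612 = 3.009 atoms per formula unit.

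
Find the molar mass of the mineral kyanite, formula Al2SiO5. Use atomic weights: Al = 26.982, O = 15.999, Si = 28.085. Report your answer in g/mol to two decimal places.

162.04 g/mol

The formula mass is the sum 2(26.982) + 1(28.085) + 5(15.999).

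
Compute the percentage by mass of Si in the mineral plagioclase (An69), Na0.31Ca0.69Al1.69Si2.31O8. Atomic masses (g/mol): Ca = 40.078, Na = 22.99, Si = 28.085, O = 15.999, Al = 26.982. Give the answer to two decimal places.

23.74 mass %

M(Na0.31Ca0.69Al1.69Si2.31O8) = 273.249 g/mol.
Si contributes 2.31 × 28.085 = 64.876 g per mole.
64.876/273.249 = 0.2374 → 23.74%.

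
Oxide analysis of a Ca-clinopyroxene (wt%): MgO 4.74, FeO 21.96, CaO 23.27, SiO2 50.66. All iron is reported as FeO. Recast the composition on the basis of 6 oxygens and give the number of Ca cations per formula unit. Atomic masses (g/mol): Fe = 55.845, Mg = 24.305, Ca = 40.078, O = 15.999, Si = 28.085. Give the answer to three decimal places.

0.986 Ca apfu

MgO (M=40.304): mol = 0.11761; Mg = 0.11761, O = 0.11761.
FeO (M=71.844): mol = 0.30566; Fe = 0.30566, O = 0.30566.
CaO (M=56.077): mol = 0.41497; Ca = 0.41497, O = 0.41497.
SiO2 (M=60.083): mol = 0.84317; Si = 0.84317, O = 1.68634.
ΣO = 2.52458; factor = 6/ΣO = 2.37663.
Ca apfu = 0.41497 × 2.37663 = 0.986.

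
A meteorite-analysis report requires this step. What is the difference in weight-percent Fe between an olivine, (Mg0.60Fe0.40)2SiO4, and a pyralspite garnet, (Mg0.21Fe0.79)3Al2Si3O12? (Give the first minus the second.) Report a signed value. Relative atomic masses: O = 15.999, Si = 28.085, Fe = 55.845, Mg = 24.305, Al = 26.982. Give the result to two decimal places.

First mineral: 44.676 g Fe in 165.923 g formula = 26.93 wt% Fe.
Second mineral: 132.353 g Fe in 477.872 g formula = 27.70 wt% Fe.
26.93% − 27.70% gives a difference of -0.77 percentage points.

-0.77 percentage points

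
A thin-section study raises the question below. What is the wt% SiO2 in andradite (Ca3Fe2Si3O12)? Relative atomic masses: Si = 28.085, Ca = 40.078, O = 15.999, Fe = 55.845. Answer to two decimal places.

Formula mass = 508.167 g/mol.
3 Si → 3.0000 mol SiO2 per formula unit; M(SiO2) = 60.083, so SiO2 mass = 180.249 g.
180.249/508.167 × 100 = 35.47 wt%.

35.47 wt%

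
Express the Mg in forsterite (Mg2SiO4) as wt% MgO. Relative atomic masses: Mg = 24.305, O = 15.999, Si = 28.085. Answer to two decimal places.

M(Mg2SiO4) = 140.691 g/mol; M(MgO) = 40.304 g/mol.
Moles MgO per formula unit = 2 Mg ÷ 1 = 2.0000.
MgO fraction = (2.0000 × 40.304) / 140.691 = 80.608/140.691 = 0.5729.

57.29 wt%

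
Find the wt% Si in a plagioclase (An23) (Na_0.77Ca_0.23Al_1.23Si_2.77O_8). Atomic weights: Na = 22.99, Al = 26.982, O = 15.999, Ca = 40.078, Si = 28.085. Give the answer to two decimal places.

M(Na_0.77Ca_0.23Al_1.23Si_2.77O_8) = 265.896 g/mol.
Si contributes 2.77 × 28.085 = 77.795 g per mole.
77.795/265.896 = 0.2926 → 29.26%.

29.26 mass %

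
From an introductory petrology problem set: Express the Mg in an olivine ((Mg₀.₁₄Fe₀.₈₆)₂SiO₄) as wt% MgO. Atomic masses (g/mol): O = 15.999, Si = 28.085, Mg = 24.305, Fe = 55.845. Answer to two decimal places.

Formula mass = 194.940 g/mol.
0.28 Mg → 0.2800 mol MgO per formula unit; M(MgO) = 40.304, so MgO mass = 11.285 g.
11.285/194.940 × 100 = 5.79 wt%.

5.79 wt%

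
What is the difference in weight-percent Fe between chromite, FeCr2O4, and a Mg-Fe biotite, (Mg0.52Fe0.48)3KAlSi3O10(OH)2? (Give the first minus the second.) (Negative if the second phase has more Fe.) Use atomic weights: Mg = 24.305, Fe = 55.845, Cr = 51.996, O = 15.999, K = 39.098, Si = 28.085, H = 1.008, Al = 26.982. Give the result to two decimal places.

First mineral: 55.845 g Fe in 223.833 g formula = 24.95 wt% Fe.
Second mineral: 80.417 g Fe in 462.672 g formula = 17.38 wt% Fe.
24.95% − 17.38% gives a difference of 7.57 percentage points.

7.57 percentage points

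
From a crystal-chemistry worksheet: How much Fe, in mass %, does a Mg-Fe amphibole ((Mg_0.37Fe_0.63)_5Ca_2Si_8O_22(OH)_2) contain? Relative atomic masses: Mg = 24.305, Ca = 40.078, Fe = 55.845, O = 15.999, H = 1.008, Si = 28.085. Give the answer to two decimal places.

19.29 mass %

Formula mass = 1.85×24.305 + 3.15×55.845 + 2×40.078 + 8×28.085 + 24×15.999 + 2×1.008 = 911.704 g/mol, of which 175.912 g is Fe.
So Fe makes up 175.912/911.704 = 0.1929 of the mass, i.e. 19.29%.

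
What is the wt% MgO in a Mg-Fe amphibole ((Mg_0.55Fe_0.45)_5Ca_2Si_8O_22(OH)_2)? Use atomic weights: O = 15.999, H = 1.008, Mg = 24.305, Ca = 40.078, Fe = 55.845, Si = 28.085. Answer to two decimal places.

12.55 wt%

Molar mass of (Mg_0.55Fe_0.45)_5Ca_2Si_8O_22(OH)_2 = 2.75*24.305 + 2.25*55.845 + 2*40.078 + 8*28.085 + 24*15.999 + 2*1.008 = 883.318 g/mol.
Each formula unit contains 2.75 Mg, equivalent to 2.75/1 = 2.7500 mol MgO.
M(MgO) = 1×24.305 + 1×15.999 = 40.304 g/mol.
Mass of MgO per formula unit = 2.7500 × 40.304 = 110.836 g.
MgO wt% = 110.836 / 883.318 × 100 = 12.55%.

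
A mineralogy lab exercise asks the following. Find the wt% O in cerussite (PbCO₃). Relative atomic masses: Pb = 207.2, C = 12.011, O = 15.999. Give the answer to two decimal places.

M(PbCO₃) = 267.208 g/mol.
O contributes 3 × 15.999 = 47.997 g per mole.
47.997/267.208 = 0.1796 → 17.96%.

17.96 wt%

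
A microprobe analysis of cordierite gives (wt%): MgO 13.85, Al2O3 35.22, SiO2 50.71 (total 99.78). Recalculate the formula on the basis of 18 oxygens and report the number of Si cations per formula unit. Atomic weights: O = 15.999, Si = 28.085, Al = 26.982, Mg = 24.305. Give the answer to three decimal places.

13.85 wt% MgO ÷ 40.304 g/mol = 0.34364 mol, giving 0.34364 Mg and 0.34364 O.
35.22 wt% Al2O3 ÷ 101.961 g/mol = 0.34543 mol, giving 0.69086 Al and 1.03629 O.
50.71 wt% SiO2 ÷ 60.083 g/mol = 0.84400 mol, giving 0.84400 Si and 1.68800 O.
Oxygen sums to 3.06793; scaling by 18/3.06793 = 5.86715 puts the formula on 18 O.
Si: 0.84400 × 5.86715 = 4.952 atoms per formula unit.

4.952 Si apfu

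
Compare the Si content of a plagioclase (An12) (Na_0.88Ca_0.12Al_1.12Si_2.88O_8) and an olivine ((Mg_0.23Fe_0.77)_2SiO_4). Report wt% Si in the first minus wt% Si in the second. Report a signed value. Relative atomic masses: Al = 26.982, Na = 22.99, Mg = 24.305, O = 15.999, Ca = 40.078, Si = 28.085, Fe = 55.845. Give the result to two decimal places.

Si in Na_0.88Ca_0.12Al_1.12Si_2.88O_8: molar mass 264.137 g/mol; 2.88×28.085 = 80.885 g → 30.62 wt%.
Si in (Mg_0.23Fe_0.77)_2SiO_4: molar mass 189.263 g/mol; 1×28.085 = 28.085 g → 14.84 wt%.
Difference = 30.62 − 14.84 = 15.78 percentage points.

15.78 percentage points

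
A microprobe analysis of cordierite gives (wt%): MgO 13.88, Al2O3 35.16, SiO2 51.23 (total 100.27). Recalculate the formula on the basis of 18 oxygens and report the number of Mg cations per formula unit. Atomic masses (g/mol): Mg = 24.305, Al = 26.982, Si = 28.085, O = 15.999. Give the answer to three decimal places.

MgO (M=40.304): mol = 0.34438; Mg = 0.34438, O = 0.34438.
Al2O3 (M=101.961): mol = 0.34484; Al = 0.68968, O = 1.03452.
SiO2 (M=60.083): mol = 0.85265; Si = 0.85265, O = 1.70530.
ΣO = 3.08420; factor = 18/ΣO = 5.83620.
Mg apfu = 0.34438 × 5.83620 = 2.010.

2.010 Mg apfu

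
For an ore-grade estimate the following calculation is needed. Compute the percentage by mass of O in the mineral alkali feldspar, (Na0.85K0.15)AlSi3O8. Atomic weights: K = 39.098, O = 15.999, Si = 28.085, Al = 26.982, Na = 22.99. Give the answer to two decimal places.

Formula mass = 0.85·22.99 + 0.15·39.098 + 1·26.982 + 3·28.085 + 8·15.999 = 264.635 g/mol, of which 127.992 g is O.
So O makes up 127.992/264.635 = 0.4837 of the mass, i.e. 48.37%.

48.37 mass %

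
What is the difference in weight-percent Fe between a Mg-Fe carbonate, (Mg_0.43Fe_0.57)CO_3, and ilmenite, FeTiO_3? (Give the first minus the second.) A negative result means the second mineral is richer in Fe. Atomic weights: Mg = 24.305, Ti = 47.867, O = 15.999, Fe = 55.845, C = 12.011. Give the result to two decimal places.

-5.69 percentage points

First mineral: 31.832 g Fe in 102.291 g formula = 31.12 wt% Fe.
Second mineral: 55.845 g Fe in 151.709 g formula = 36.81 wt% Fe.
31.12% − 36.81% gives a difference of -5.69 percentage points.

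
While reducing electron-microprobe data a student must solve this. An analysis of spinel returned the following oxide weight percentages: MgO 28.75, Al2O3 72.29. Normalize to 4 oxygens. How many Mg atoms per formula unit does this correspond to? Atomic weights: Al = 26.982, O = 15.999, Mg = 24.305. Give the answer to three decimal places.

MgO: 28.75/40.304 = 0.71333 mol → 0.71333 mol Mg, 0.71333 mol O.
Al2O3: 72.29/101.961 = 0.70900 mol → 1.41800 mol Al, 2.12700 mol O.
Total oxygen = 2.84033 mol. Normalization factor = 4/2.84033 = 1.40829.
Mg per 4 O = 0.71333 × 1.40829 = 1.005.

1.005 Mg apfu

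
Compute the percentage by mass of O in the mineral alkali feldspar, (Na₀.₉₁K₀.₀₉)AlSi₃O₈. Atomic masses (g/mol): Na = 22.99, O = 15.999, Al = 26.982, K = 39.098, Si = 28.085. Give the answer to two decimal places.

Molar mass of (Na₀.₉₁K₀.₀₉)AlSi₃O₈: 0.91×22.99 + 0.09×39.098 + 1×26.982 + 3×28.085 + 8×15.999 = 263.669 g/mol.
Mass of O per formula unit: 8 × 15.999 = 127.992 g.
Weight fraction O = 127.992 / 263.669 = 0.4854.

48.54 wt%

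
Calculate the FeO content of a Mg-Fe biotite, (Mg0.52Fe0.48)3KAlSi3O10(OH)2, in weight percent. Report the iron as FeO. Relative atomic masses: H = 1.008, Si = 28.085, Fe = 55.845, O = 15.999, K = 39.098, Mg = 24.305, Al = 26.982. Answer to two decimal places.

Formula mass = 462.672 g/mol.
1.44 Fe → 1.4400 mol FeO per formula unit; M(FeO) = 71.844, so FeO mass = 103.455 g.
103.455/462.672 × 100 = 22.36 wt%.

22.36 wt%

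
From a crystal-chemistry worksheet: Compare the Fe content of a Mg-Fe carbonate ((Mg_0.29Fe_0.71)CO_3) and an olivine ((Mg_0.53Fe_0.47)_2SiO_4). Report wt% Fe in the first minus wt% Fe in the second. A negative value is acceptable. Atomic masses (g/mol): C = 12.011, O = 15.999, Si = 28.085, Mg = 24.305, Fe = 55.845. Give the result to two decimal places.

Fe in (Mg_0.29Fe_0.71)CO_3: molar mass 106.706 g/mol; 0.71×55.845 = 39.650 g → 37.16 wt%.
Fe in (Mg_0.53Fe_0.47)_2SiO_4: molar mass 170.339 g/mol; 0.94×55.845 = 52.494 g → 30.82 wt%.
Difference = 37.16 − 30.82 = 6.34 percentage points.

6.34 percentage points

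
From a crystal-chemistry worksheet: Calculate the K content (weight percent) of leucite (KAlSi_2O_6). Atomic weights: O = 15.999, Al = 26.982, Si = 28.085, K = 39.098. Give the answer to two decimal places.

17.91 weight percent

M(KAlSi_2O_6) = 218.244 g/mol.
K contributes 1 × 39.098 = 39.098 g per mole.
39.098/218.244 = 0.1791 → 17.91%.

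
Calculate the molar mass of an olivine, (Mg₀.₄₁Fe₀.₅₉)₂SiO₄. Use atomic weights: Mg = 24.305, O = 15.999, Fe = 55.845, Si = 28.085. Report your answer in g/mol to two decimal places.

177.91 g/mol

The formula mass is the sum 0.82(24.305) + 1.18(55.845) + 1(28.085) + 4(15.999).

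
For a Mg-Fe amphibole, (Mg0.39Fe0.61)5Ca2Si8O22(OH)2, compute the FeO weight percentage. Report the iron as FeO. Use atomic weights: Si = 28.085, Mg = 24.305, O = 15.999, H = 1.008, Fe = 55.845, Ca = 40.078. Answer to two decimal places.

M((Mg0.39Fe0.61)5Ca2Si8O22(OH)2) = 908.550 g/mol; M(FeO) = 71.844 g/mol.
Moles FeO per formula unit = 3.05 Fe ÷ 1 = 3.0500.
FeO fraction = (3.0500 × 71.844) / 908.550 = 219.124/908.550 = 0.2412.

24.12 wt%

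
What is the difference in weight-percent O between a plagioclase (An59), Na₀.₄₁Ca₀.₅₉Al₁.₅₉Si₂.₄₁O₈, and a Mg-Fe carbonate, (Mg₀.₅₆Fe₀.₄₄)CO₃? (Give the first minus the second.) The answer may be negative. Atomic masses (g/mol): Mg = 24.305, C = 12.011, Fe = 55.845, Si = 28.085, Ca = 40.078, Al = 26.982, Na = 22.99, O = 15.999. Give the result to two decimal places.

M(Na₀.₄₁Ca₀.₅₉Al₁.₅₉Si₂.₄₁O₈) = 271.650 g/mol, so wt% O = 127.992/271.650 × 100 = 47.12%.
M((Mg₀.₅₆Fe₀.₄₄)CO₃) = 98.191 g/mol, so wt% O = 47.997/98.191 × 100 = 48.88%.
47.12 − 48.88 = -1.76 pp.

-1.76 percentage points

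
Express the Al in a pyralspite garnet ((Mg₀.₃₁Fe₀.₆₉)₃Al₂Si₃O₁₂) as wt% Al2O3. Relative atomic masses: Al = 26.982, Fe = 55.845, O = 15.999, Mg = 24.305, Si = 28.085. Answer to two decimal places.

21.77 wt%

Molar mass of (Mg₀.₃₁Fe₀.₆₉)₃Al₂Si₃O₁₂ = 0.93·24.305 + 2.07·55.845 + 2·26.982 + 3·28.085 + 12·15.999 = 468.410 g/mol.
Each formula unit contains 2 Al, equivalent to 2/2 = 1.0000 mol Al2O3.
M(Al2O3) = 2×26.982 + 3×15.999 = 101.961 g/mol.
Mass of Al2O3 per formula unit = 1.0000 × 101.961 = 101.961 g.
Al2O3 wt% = 101.961 / 468.410 × 100 = 21.77%.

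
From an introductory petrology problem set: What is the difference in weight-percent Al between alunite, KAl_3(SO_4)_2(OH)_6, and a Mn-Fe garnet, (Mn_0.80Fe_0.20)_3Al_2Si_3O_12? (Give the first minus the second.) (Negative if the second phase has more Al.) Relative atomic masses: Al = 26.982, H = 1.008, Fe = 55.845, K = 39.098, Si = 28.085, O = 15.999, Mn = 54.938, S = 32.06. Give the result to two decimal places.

8.65 percentage points

First mineral: 80.946 g Al in 414.198 g formula = 19.54 wt% Al.
Second mineral: 53.964 g Al in 495.565 g formula = 10.89 wt% Al.
19.54% − 10.89% gives a difference of 8.65 percentage points.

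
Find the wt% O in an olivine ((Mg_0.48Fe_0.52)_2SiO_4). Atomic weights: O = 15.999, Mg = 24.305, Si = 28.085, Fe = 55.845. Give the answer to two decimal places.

36.89 weight percent

Formula mass = 0.96×24.305 + 1.04×55.845 + 1×28.085 + 4×15.999 = 173.493 g/mol, of which 63.996 g is O.
So O makes up 63.996/173.493 = 0.3689 of the mass, i.e. 36.89%.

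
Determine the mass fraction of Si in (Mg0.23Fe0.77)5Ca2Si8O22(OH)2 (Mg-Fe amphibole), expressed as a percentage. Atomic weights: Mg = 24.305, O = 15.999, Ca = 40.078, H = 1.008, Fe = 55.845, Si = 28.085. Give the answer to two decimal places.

24.06 wt%

Formula mass = 1.15·24.305 + 3.85·55.845 + 2·40.078 + 8·28.085 + 24·15.999 + 2·1.008 = 933.782 g/mol, of which 224.680 g is Si.
So Si makes up 224.680/933.782 = 0.2406 of the mass, i.e. 24.06%.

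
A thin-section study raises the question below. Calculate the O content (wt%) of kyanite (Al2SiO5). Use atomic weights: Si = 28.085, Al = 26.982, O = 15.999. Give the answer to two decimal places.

M(Al2SiO5) = 162.044 g/mol.
O contributes 5 × 15.999 = 79.995 g per mole.
79.995/162.044 = 0.4937 → 49.37%.

49.37 wt%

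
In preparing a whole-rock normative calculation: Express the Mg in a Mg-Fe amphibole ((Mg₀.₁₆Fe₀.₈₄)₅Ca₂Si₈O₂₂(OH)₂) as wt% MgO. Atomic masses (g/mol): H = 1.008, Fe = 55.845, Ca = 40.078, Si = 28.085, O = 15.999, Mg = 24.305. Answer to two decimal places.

M((Mg₀.₁₆Fe₀.₈₄)₅Ca₂Si₈O₂₂(OH)₂) = 944.821 g/mol; M(MgO) = 40.304 g/mol.
Moles MgO per formula unit = 0.80 Mg ÷ 1 = 0.8000.
MgO fraction = (0.8000 × 40.304) / 944.821 = 32.243/944.821 = 0.0341.

3.41 wt%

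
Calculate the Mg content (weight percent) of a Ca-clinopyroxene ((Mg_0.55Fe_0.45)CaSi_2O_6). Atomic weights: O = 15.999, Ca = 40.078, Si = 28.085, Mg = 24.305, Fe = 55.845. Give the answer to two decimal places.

Molar mass of (Mg_0.55Fe_0.45)CaSi_2O_6: 0.55×24.305 + 0.45×55.845 + 1×40.078 + 2×28.085 + 6×15.999 = 230.740 g/mol.
Mass of Mg per formula unit: 0.55 × 24.305 = 13.368 g.
Weight fraction Mg = 13.368 / 230.740 = 0.0579.

5.79 weight percent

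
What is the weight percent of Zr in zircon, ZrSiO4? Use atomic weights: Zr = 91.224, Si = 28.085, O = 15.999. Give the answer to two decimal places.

M(ZrSiO4) = 183.305 g/mol.
Zr contributes 1 × 91.224 = 91.224 g per mole.
91.224/183.305 = 0.4977 → 49.77%.

49.77 mass %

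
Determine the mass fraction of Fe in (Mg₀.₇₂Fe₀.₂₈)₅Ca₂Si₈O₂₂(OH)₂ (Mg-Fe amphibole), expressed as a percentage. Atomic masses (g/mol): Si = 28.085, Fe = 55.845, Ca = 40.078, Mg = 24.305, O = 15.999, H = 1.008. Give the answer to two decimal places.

9.13 mass %

Formula mass = 3.60*24.305 + 1.40*55.845 + 2*40.078 + 8*28.085 + 24*15.999 + 2*1.008 = 856.509 g/mol, of which 78.183 g is Fe.
So Fe makes up 78.183/856.509 = 0.0913 of the mass, i.e. 9.13%.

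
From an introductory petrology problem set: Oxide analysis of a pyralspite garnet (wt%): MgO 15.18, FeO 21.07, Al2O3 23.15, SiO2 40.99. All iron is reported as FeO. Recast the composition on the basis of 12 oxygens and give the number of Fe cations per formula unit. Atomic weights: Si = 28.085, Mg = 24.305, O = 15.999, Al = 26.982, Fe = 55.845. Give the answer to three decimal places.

MgO (M=40.304): mol = 0.37664; Mg = 0.37664, O = 0.37664.
FeO (M=71.844): mol = 0.29327; Fe = 0.29327, O = 0.29327.
Al2O3 (M=101.961): mol = 0.22705; Al = 0.45410, O = 0.68115.
SiO2 (M=60.083): mol = 0.68222; Si = 0.68222, O = 1.36444.
ΣO = 2.71550; factor = 12/ΣO = 4.41908.
Fe apfu = 0.29327 × 4.41908 = 1.296.

1.296 Fe apfu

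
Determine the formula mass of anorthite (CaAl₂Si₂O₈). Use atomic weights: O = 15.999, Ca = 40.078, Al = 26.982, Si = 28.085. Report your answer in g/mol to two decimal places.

278.20 g/mol

The formula mass is the sum 1·40.078 + 2·26.982 + 2·28.085 + 8·15.999.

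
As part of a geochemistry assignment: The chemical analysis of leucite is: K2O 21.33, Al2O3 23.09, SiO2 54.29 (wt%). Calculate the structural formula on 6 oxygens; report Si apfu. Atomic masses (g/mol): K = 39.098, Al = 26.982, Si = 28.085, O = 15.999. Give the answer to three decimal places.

21.33 wt% K2O ÷ 94.195 g/mol = 0.22645 mol, giving 0.45290 K and 0.22645 O.
23.09 wt% Al2O3 ÷ 101.961 g/mol = 0.22646 mol, giving 0.45292 Al and 0.67938 O.
54.29 wt% SiO2 ÷ 60.083 g/mol = 0.90358 mol, giving 0.90358 Si and 1.80716 O.
Oxygen sums to 2.71299; scaling by 6/2.71299 = 2.21158 puts the formula on 6 O.
Si: 0.90358 × 2.21158 = 1.998 atoms per formula unit.

1.998 Si apfu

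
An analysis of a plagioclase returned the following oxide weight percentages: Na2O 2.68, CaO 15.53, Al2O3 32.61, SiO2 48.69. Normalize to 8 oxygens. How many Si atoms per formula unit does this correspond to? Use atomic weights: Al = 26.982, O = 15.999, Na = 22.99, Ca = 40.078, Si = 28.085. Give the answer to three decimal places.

Na2O: 2.68/61.979 = 0.04324 mol → 0.08648 mol Na, 0.04324 mol O.
CaO: 15.53/56.077 = 0.27694 mol → 0.27694 mol Ca, 0.27694 mol O.
Al2O3: 32.61/101.961 = 0.31983 mol → 0.63966 mol Al, 0.95949 mol O.
SiO2: 48.69/60.083 = 0.81038 mol → 0.81038 mol Si, 1.62076 mol O.
Total oxygen = 2.90043 mol. Normalization factor = 8/2.90043 = 2.75821.
Si per 8 O = 0.81038 × 2.75821 = 2.235.

2.235 Si apfu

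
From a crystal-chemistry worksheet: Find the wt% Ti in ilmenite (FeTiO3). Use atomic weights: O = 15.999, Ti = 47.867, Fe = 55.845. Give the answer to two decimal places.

Molar mass of FeTiO3: 1*55.845 + 1*47.867 + 3*15.999 = 151.709 g/mol.
Mass of Ti per formula unit: 1 × 47.867 = 47.867 g.
Weight fraction Ti = 47.867 / 151.709 = 0.3155.

31.55 weight percent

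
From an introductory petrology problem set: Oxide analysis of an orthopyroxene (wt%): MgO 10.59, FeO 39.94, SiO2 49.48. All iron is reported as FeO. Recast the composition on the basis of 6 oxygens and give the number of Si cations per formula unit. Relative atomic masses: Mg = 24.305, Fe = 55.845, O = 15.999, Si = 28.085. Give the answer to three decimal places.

2.004 Si apfu

10.59 wt% MgO ÷ 40.304 g/mol = 0.26275 mol, giving 0.26275 Mg and 0.26275 O.
39.94 wt% FeO ÷ 71.844 g/mol = 0.55593 mol, giving 0.55593 Fe and 0.55593 O.
49.48 wt% SiO2 ÷ 60.083 g/mol = 0.82353 mol, giving 0.82353 Si and 1.64706 O.
Oxygen sums to 2.46574; scaling by 6/2.46574 = 2.43335 puts the formula on 6 O.
Si: 0.82353 × 2.43335 = 2.004 atoms per formula unit.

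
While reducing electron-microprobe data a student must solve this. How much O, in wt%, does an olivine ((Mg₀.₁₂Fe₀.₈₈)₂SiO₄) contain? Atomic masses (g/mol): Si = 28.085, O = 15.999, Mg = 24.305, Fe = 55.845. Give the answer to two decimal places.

Molar mass of (Mg₀.₁₂Fe₀.₈₈)₂SiO₄: 0.24*24.305 + 1.76*55.845 + 1*28.085 + 4*15.999 = 196.201 g/mol.
Mass of O per formula unit: 4 × 15.999 = 63.996 g.
Weight fraction O = 63.996 / 196.201 = 0.3262.

32.62 wt%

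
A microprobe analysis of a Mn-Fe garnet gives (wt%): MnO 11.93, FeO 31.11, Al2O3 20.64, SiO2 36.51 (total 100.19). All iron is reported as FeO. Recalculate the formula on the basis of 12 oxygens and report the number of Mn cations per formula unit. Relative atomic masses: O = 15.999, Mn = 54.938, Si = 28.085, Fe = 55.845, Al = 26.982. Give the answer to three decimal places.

0.833 Mn apfu

MnO (M=70.937): mol = 0.16818; Mn = 0.16818, O = 0.16818.
FeO (M=71.844): mol = 0.43302; Fe = 0.43302, O = 0.43302.
Al2O3 (M=101.961): mol = 0.20243; Al = 0.40486, O = 0.60729.
SiO2 (M=60.083): mol = 0.60766; Si = 0.60766, O = 1.21532.
ΣO = 2.42381; factor = 12/ΣO = 4.95088.
Mn apfu = 0.16818 × 4.95088 = 0.833.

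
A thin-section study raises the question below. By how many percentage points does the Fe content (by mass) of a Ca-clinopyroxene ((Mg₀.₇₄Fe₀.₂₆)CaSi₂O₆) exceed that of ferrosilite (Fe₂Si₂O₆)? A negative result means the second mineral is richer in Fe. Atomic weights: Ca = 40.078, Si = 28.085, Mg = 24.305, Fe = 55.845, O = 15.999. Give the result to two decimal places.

First mineral: 14.520 g Fe in 224.747 g formula = 6.46 wt% Fe.
Second mineral: 111.690 g Fe in 263.854 g formula = 42.33 wt% Fe.
6.46% − 42.33% gives a difference of -35.87 percentage points.

-35.87 percentage points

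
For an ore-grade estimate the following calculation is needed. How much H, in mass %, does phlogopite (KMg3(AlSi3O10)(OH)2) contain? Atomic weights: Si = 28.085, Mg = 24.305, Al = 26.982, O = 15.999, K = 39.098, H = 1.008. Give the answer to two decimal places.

0.48 mass %

M(KMg3(AlSi3O10)(OH)2) = 417.254 g/mol.
H contributes 2 × 1.008 = 2.016 g per mole.
2.016/417.254 = 0.0048 → 0.48%.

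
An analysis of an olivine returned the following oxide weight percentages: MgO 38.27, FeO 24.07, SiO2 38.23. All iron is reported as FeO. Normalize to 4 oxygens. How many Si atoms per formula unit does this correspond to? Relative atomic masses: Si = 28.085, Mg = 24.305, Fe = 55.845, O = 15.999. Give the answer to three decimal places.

0.995 Si apfu

MgO (M=40.304): mol = 0.94953; Mg = 0.94953, O = 0.94953.
FeO (M=71.844): mol = 0.33503; Fe = 0.33503, O = 0.33503.
SiO2 (M=60.083): mol = 0.63629; Si = 0.63629, O = 1.27258.
ΣO = 2.55714; factor = 4/ΣO = 1.56425.
Si apfu = 0.63629 × 1.56425 = 0.995.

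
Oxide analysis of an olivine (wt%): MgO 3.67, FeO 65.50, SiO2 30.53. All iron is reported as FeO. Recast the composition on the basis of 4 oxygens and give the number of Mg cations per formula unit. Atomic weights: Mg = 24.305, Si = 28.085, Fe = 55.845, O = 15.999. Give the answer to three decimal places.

MgO (M=40.304): mol = 0.09106; Mg = 0.09106, O = 0.09106.
FeO (M=71.844): mol = 0.91170; Fe = 0.91170, O = 0.91170.
SiO2 (M=60.083): mol = 0.50813; Si = 0.50813, O = 1.01626.
ΣO = 2.01902; factor = 4/ΣO = 1.98116.
Mg apfu = 0.09106 × 1.98116 = 0.180.

0.180 Mg apfu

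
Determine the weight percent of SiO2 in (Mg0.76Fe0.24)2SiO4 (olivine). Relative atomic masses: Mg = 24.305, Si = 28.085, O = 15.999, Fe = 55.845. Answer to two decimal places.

38.56 wt%

Formula mass = 155.830 g/mol.
1 Si → 1.0000 mol SiO2 per formula unit; M(SiO2) = 60.083, so SiO2 mass = 60.083 g.
60.083/155.830 × 100 = 38.56 wt%.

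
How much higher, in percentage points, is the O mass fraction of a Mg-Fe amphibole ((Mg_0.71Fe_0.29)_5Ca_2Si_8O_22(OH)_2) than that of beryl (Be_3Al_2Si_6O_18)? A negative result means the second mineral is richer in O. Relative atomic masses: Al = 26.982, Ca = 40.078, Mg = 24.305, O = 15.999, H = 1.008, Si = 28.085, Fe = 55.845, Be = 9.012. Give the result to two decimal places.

-8.83 percentage points

M((Mg_0.71Fe_0.29)_5Ca_2Si_8O_22(OH)_2) = 858.086 g/mol, so wt% O = 383.976/858.086 × 100 = 44.75%.
M(Be_3Al_2Si_6O_18) = 537.492 g/mol, so wt% O = 287.982/537.492 × 100 = 53.58%.
44.75 − 53.58 = -8.83 pp.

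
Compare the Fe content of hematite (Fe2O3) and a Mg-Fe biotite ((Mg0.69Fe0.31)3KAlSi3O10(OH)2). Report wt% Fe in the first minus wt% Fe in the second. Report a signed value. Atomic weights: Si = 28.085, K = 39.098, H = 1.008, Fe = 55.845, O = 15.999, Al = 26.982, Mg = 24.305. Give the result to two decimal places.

58.31 percentage points

M(Fe2O3) = 159.687 g/mol, so wt% Fe = 111.690/159.687 × 100 = 69.94%.
M((Mg0.69Fe0.31)3KAlSi3O10(OH)2) = 446.586 g/mol, so wt% Fe = 51.936/446.586 × 100 = 11.63%.
69.94 − 11.63 = 58.31 pp.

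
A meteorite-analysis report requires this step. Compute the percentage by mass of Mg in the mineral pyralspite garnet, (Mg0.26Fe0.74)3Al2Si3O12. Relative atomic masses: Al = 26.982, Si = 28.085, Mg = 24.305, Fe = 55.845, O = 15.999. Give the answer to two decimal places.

4.01 wt%

Molar mass of (Mg0.26Fe0.74)3Al2Si3O12: 0.78*24.305 + 2.22*55.845 + 2*26.982 + 3*28.085 + 12*15.999 = 473.141 g/mol.
Mass of Mg per formula unit: 0.78 × 24.305 = 18.958 g.
Weight fraction Mg = 18.958 / 473.141 = 0.0401.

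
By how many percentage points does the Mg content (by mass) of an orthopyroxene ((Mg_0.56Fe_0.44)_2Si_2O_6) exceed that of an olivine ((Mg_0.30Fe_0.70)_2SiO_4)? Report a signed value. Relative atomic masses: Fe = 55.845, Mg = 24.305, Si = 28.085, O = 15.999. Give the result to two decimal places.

4.02 percentage points

Mg in (Mg_0.56Fe_0.44)_2Si_2O_6: molar mass 228.529 g/mol; 1.12×24.305 = 27.222 g → 11.91 wt%.
Mg in (Mg_0.30Fe_0.70)_2SiO_4: molar mass 184.847 g/mol; 0.60×24.305 = 14.583 g → 7.89 wt%.
Difference = 11.91 − 7.89 = 4.02 percentage points.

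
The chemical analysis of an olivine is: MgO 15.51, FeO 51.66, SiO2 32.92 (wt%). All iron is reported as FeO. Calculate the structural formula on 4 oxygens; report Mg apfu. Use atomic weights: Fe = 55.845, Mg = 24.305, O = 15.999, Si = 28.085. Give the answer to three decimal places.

0.700 Mg apfu

MgO (M=40.304): mol = 0.38483; Mg = 0.38483, O = 0.38483.
FeO (M=71.844): mol = 0.71906; Fe = 0.71906, O = 0.71906.
SiO2 (M=60.083): mol = 0.54791; Si = 0.54791, O = 1.09582.
ΣO = 2.19971; factor = 4/ΣO = 1.81842.
Mg apfu = 0.38483 × 1.81842 = 0.700.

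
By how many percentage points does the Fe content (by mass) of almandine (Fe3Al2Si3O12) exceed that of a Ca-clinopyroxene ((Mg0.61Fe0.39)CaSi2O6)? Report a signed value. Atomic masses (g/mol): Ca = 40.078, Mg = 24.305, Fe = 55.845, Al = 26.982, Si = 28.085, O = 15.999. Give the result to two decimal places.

24.14 percentage points

M(Fe3Al2Si3O12) = 497.742 g/mol, so wt% Fe = 167.535/497.742 × 100 = 33.66%.
M((Mg0.61Fe0.39)CaSi2O6) = 228.848 g/mol, so wt% Fe = 21.780/228.848 × 100 = 9.52%.
33.66 − 9.52 = 24.14 pp.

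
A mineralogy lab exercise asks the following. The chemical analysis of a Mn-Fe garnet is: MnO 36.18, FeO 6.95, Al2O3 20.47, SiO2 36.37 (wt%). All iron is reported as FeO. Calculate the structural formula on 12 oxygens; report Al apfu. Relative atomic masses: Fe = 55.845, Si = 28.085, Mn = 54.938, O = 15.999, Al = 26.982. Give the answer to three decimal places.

1.991 Al apfu

MnO: 36.18/70.937 = 0.51003 mol → 0.51003 mol Mn, 0.51003 mol O.
FeO: 6.95/71.844 = 0.09674 mol → 0.09674 mol Fe, 0.09674 mol O.
Al2O3: 20.47/101.961 = 0.20076 mol → 0.40152 mol Al, 0.60228 mol O.
SiO2: 36.37/60.083 = 0.60533 mol → 0.60533 mol Si, 1.21066 mol O.
Total oxygen = 2.41971 mol. Normalization factor = 12/2.41971 = 4.95927.
Al per 12 O = 0.40152 × 4.95927 = 1.991.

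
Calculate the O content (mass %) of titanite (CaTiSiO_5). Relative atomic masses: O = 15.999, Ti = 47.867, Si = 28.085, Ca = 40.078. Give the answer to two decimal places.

Molar mass of CaTiSiO_5: 1·40.078 + 1·47.867 + 1·28.085 + 5·15.999 = 196.025 g/mol.
Mass of O per formula unit: 5 × 15.999 = 79.995 g.
Weight fraction O = 79.995 / 196.025 = 0.4081.

40.81 mass %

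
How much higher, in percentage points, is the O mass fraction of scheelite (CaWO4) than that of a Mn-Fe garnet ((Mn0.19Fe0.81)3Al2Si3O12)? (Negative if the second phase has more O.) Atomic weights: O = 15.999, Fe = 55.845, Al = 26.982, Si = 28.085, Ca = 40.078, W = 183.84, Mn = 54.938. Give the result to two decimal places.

-16.38 percentage points

M(CaWO4) = 287.914 g/mol, so wt% O = 63.996/287.914 × 100 = 22.23%.
M((Mn0.19Fe0.81)3Al2Si3O12) = 497.225 g/mol, so wt% O = 191.988/497.225 × 100 = 38.61%.
22.23 − 38.61 = -16.38 pp.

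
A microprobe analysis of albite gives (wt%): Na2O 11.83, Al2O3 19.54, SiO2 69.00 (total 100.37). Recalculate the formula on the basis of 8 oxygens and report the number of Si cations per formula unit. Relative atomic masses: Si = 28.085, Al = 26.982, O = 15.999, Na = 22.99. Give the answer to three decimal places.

3.000 Si apfu

Na2O: 11.83/61.979 = 0.19087 mol → 0.38174 mol Na, 0.19087 mol O.
Al2O3: 19.54/101.961 = 0.19164 mol → 0.38328 mol Al, 0.57492 mol O.
SiO2: 69.00/60.083 = 1.14841 mol → 1.14841 mol Si, 2.29682 mol O.
Total oxygen = 3.06261 mol. Normalization factor = 8/3.06261 = 2.61215.
Si per 8 O = 1.14841 × 2.61215 = 3.000.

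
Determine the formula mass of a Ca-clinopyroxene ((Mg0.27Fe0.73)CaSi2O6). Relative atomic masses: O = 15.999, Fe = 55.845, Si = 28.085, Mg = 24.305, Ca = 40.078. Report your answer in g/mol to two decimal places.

M = 0.27·24.305 + 0.73·55.845 + 1·40.078 + 2·28.085 + 6·15.999

239.57 g/mol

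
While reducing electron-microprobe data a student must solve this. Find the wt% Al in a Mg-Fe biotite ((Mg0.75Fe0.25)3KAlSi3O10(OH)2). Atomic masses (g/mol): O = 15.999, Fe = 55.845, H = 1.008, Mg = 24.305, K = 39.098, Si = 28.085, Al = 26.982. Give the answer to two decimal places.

6.12 wt%

Molar mass of (Mg0.75Fe0.25)3KAlSi3O10(OH)2: 2.25·24.305 + 0.75·55.845 + 1·39.098 + 1·26.982 + 3·28.085 + 12·15.999 + 2·1.008 = 440.909 g/mol.
Mass of Al per formula unit: 1 × 26.982 = 26.982 g.
Weight fraction Al = 26.982 / 440.909 = 0.0612.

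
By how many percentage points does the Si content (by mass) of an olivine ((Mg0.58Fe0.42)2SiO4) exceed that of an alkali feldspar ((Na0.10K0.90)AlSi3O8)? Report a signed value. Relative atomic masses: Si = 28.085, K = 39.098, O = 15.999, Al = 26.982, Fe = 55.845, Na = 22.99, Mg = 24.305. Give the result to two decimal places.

-13.65 percentage points

Si in (Mg0.58Fe0.42)2SiO4: molar mass 167.185 g/mol; 1×28.085 = 28.085 g → 16.80 wt%.
Si in (Na0.10K0.90)AlSi3O8: molar mass 276.716 g/mol; 3×28.085 = 84.255 g → 30.45 wt%.
Difference = 16.80 − 30.45 = -13.65 percentage points.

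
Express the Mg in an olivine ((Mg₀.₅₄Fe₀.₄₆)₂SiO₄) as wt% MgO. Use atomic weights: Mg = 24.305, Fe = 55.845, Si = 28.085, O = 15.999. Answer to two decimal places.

25.65 wt%

M((Mg₀.₅₄Fe₀.₄₆)₂SiO₄) = 169.708 g/mol; M(MgO) = 40.304 g/mol.
Moles MgO per formula unit = 1.08 Mg ÷ 1 = 1.0800.
MgO fraction = (1.0800 × 40.304) / 169.708 = 43.528/169.708 = 0.2565.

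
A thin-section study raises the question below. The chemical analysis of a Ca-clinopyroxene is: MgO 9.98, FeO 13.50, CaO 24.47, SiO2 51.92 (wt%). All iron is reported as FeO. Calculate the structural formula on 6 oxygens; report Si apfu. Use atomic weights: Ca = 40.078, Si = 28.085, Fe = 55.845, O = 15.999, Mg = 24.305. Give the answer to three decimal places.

MgO: 9.98/40.304 = 0.24762 mol → 0.24762 mol Mg, 0.24762 mol O.
FeO: 13.50/71.844 = 0.18791 mol → 0.18791 mol Fe, 0.18791 mol O.
CaO: 24.47/56.077 = 0.43636 mol → 0.43636 mol Ca, 0.43636 mol O.
SiO2: 51.92/60.083 = 0.86414 mol → 0.86414 mol Si, 1.72828 mol O.
Total oxygen = 2.60017 mol. Normalization factor = 6/2.60017 = 2.30754.
Si per 6 O = 0.86414 × 2.30754 = 1.994.

1.994 Si apfu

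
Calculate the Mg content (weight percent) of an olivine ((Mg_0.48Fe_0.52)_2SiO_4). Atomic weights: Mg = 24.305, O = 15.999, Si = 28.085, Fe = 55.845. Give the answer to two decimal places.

13.45 weight percent

M((Mg_0.48Fe_0.52)_2SiO_4) = 173.493 g/mol.
Mg contributes 0.96 × 24.305 = 23.333 g per mole.
23.333/173.493 = 0.1345 → 13.45%.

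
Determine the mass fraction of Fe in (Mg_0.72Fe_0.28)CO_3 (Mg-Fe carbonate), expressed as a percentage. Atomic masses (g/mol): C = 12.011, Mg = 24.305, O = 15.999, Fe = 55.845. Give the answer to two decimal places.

M((Mg_0.72Fe_0.28)CO_3) = 93.144 g/mol.
Fe contributes 0.28 × 55.845 = 15.637 g per mole.
15.637/93.144 = 0.1679 → 16.79%.

16.79 wt%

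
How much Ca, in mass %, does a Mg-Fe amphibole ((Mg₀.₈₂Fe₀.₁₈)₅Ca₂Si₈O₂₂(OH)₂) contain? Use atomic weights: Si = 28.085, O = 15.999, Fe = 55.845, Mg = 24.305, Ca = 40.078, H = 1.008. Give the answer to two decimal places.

9.53 mass %

M((Mg₀.₈₂Fe₀.₁₈)₅Ca₂Si₈O₂₂(OH)₂) = 840.739 g/mol.
Ca contributes 2 × 40.078 = 80.156 g per mole.
80.156/840.739 = 0.0953 → 9.53%.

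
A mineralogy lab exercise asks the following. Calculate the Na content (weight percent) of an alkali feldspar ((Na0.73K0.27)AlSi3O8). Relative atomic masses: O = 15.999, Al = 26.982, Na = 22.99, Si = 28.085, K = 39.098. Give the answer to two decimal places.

Molar mass of (Na0.73K0.27)AlSi3O8: 0.73·22.99 + 0.27·39.098 + 1·26.982 + 3·28.085 + 8·15.999 = 266.568 g/mol.
Mass of Na per formula unit: 0.73 × 22.99 = 16.783 g.
Weight fraction Na = 16.783 / 266.568 = 0.0630.

6.30 weight percent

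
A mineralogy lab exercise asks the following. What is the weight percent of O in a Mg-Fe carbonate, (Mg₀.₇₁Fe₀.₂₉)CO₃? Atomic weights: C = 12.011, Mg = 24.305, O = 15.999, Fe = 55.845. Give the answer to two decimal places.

Molar mass of (Mg₀.₇₁Fe₀.₂₉)CO₃: 0.71×24.305 + 0.29×55.845 + 1×12.011 + 3×15.999 = 93.460 g/mol.
Mass of O per formula unit: 3 × 15.999 = 47.997 g.
Weight fraction O = 47.997 / 93.460 = 0.5136.

51.36 wt%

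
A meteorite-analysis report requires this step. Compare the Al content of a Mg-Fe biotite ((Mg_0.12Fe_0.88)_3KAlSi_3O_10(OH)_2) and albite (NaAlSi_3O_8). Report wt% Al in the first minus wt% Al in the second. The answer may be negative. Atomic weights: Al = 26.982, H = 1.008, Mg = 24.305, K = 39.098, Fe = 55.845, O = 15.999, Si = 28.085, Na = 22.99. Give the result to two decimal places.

-4.90 percentage points

Al in (Mg_0.12Fe_0.88)_3KAlSi_3O_10(OH)_2: molar mass 500.520 g/mol; 1×26.982 = 26.982 g → 5.39 wt%.
Al in NaAlSi_3O_8: molar mass 262.219 g/mol; 1×26.982 = 26.982 g → 10.29 wt%.
Difference = 5.39 − 10.29 = -4.90 percentage points.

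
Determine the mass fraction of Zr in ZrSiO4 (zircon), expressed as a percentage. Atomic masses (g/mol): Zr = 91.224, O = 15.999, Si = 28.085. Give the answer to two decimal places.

Molar mass of ZrSiO4: 1·91.224 + 1·28.085 + 4·15.999 = 183.305 g/mol.
Mass of Zr per formula unit: 1 × 91.224 = 91.224 g.
Weight fraction Zr = 91.224 / 183.305 = 0.4977.

49.77 mass %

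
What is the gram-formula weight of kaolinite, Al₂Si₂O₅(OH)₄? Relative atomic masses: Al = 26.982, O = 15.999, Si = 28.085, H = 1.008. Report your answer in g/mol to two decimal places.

258.16 g/mol

Al: 2 × 26.982 = 53.9640
Si: 2 × 28.085 = 56.1700
O: 9 × 15.999 = 143.9910
H: 4 × 1.008 = 4.0320
Summing the contributions gives the formula mass.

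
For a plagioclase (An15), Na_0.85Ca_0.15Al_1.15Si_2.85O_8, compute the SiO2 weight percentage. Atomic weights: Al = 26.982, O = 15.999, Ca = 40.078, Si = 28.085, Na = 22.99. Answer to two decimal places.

64.71 wt%

M(Na_0.85Ca_0.15Al_1.15Si_2.85O_8) = 264.617 g/mol; M(SiO2) = 60.083 g/mol.
Moles SiO2 per formula unit = 2.85 Si ÷ 1 = 2.8500.
SiO2 fraction = (2.8500 × 60.083) / 264.617 = 171.237/264.617 = 0.6471.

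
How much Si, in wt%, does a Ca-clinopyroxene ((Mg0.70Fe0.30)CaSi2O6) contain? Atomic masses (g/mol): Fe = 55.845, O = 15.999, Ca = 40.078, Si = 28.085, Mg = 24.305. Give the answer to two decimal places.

Formula mass = 0.70·24.305 + 0.30·55.845 + 1·40.078 + 2·28.085 + 6·15.999 = 226.009 g/mol, of which 56.170 g is Si.
So Si makes up 56.170/226.009 = 0.2485 of the mass, i.e. 24.85%.

24.85 wt%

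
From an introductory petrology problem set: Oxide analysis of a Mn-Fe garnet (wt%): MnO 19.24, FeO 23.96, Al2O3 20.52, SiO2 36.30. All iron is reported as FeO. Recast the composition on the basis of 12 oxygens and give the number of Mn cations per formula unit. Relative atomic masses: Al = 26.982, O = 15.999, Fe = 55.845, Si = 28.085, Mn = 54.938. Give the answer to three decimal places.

19.24 wt% MnO ÷ 70.937 g/mol = 0.27123 mol, giving 0.27123 Mn and 0.27123 O.
23.96 wt% FeO ÷ 71.844 g/mol = 0.33350 mol, giving 0.33350 Fe and 0.33350 O.
20.52 wt% Al2O3 ÷ 101.961 g/mol = 0.20125 mol, giving 0.40250 Al and 0.60375 O.
36.30 wt% SiO2 ÷ 60.083 g/mol = 0.60416 mol, giving 0.60416 Si and 1.20832 O.
Oxygen sums to 2.41680; scaling by 12/2.41680 = 4.96524 puts the formula on 12 O.
Mn: 0.27123 × 4.96524 = 1.347 atoms per formula unit.

1.347 Mn apfu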